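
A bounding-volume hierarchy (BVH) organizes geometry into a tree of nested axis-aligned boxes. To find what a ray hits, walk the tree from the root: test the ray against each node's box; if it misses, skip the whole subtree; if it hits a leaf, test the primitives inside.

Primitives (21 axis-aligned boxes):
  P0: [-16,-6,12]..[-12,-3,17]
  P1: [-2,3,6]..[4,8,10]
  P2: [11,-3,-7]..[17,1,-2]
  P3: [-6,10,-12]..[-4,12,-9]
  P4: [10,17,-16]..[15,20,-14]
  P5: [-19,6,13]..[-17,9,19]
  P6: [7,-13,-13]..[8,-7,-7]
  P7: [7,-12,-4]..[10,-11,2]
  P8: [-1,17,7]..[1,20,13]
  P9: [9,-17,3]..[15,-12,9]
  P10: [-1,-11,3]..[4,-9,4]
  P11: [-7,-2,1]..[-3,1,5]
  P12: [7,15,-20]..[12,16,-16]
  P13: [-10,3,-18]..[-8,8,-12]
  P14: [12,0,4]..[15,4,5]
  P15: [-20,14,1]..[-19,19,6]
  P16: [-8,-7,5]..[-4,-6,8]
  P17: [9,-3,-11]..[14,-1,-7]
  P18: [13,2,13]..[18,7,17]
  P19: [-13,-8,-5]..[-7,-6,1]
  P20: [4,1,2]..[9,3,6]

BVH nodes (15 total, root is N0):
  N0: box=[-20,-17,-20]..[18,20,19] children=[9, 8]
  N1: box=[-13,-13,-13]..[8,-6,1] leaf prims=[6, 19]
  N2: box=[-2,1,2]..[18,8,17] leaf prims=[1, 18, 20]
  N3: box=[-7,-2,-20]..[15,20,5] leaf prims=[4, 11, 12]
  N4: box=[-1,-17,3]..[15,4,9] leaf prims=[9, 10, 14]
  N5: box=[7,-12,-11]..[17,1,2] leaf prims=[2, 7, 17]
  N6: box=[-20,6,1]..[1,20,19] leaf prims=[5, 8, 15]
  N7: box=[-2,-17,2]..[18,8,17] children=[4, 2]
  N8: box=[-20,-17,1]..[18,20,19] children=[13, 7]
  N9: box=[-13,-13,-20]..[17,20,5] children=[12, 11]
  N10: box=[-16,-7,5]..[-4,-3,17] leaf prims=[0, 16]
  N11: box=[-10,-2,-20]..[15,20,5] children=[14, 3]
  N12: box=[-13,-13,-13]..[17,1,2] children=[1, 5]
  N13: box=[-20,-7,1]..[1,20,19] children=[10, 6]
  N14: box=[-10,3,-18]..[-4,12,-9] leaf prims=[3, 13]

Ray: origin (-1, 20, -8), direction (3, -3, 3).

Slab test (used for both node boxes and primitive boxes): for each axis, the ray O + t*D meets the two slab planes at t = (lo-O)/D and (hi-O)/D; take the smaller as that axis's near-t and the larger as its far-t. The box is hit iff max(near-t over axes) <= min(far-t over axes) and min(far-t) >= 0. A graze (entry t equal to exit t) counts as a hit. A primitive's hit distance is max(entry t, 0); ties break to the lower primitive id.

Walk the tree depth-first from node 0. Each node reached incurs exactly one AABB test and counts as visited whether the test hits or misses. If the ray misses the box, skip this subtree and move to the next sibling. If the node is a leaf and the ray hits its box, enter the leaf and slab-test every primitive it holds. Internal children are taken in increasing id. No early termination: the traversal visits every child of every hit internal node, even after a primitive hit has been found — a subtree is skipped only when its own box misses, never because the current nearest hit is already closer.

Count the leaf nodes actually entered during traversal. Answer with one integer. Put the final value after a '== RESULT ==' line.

Trace the traversal:
N0 x:[-19/3,19/3] y:[0,37/3] z:[-4,9] -> hit [0,19/3], descend [8, 9]
  N8 x:[-19/3,19/3] y:[0,37/3] z:[3,9] -> hit [3,19/3], descend [7, 13]
    N7 x:[-1/3,19/3] y:[4,37/3] z:[10/3,25/3] -> hit [4,19/3], descend [2, 4]
      N2 x:[-1/3,19/3] y:[4,19/3] z:[10/3,25/3] -> hit [4,19/3] leaf, test {P1(miss), P18(miss), P20(miss)}
      N4 x:[0,16/3] y:[16/3,37/3] z:[11/3,17/3] -> hit [16/3,16/3] leaf, test {P9(miss), P10(miss), P14(miss)}
    N13 x:[-19/3,2/3] y:[0,9] z:[3,9] -> miss, prune
  N9 x:[-4,6] y:[0,11] z:[-4,13/3] -> hit [0,13/3], descend [11, 12]
    N11 x:[-3,16/3] y:[0,22/3] z:[-4,13/3] -> hit [0,13/3], descend [3, 14]
      N3 x:[-2,16/3] y:[0,22/3] z:[-4,13/3] -> hit [0,13/3] leaf, test {P4(miss), P11(miss), P12(miss)}
      N14 x:[-3,-1] y:[8/3,17/3] z:[-10/3,-1/3] -> miss, prune
    N12 x:[-4,6] y:[19/3,11] z:[-5/3,10/3] -> miss, prune

Summary -> nodes [0, 8, 7, 2, 4, 13, 9, 11, 3, 14, 12]; box-tests=11; leaf-entries=3; first=miss

== RESULT ==
3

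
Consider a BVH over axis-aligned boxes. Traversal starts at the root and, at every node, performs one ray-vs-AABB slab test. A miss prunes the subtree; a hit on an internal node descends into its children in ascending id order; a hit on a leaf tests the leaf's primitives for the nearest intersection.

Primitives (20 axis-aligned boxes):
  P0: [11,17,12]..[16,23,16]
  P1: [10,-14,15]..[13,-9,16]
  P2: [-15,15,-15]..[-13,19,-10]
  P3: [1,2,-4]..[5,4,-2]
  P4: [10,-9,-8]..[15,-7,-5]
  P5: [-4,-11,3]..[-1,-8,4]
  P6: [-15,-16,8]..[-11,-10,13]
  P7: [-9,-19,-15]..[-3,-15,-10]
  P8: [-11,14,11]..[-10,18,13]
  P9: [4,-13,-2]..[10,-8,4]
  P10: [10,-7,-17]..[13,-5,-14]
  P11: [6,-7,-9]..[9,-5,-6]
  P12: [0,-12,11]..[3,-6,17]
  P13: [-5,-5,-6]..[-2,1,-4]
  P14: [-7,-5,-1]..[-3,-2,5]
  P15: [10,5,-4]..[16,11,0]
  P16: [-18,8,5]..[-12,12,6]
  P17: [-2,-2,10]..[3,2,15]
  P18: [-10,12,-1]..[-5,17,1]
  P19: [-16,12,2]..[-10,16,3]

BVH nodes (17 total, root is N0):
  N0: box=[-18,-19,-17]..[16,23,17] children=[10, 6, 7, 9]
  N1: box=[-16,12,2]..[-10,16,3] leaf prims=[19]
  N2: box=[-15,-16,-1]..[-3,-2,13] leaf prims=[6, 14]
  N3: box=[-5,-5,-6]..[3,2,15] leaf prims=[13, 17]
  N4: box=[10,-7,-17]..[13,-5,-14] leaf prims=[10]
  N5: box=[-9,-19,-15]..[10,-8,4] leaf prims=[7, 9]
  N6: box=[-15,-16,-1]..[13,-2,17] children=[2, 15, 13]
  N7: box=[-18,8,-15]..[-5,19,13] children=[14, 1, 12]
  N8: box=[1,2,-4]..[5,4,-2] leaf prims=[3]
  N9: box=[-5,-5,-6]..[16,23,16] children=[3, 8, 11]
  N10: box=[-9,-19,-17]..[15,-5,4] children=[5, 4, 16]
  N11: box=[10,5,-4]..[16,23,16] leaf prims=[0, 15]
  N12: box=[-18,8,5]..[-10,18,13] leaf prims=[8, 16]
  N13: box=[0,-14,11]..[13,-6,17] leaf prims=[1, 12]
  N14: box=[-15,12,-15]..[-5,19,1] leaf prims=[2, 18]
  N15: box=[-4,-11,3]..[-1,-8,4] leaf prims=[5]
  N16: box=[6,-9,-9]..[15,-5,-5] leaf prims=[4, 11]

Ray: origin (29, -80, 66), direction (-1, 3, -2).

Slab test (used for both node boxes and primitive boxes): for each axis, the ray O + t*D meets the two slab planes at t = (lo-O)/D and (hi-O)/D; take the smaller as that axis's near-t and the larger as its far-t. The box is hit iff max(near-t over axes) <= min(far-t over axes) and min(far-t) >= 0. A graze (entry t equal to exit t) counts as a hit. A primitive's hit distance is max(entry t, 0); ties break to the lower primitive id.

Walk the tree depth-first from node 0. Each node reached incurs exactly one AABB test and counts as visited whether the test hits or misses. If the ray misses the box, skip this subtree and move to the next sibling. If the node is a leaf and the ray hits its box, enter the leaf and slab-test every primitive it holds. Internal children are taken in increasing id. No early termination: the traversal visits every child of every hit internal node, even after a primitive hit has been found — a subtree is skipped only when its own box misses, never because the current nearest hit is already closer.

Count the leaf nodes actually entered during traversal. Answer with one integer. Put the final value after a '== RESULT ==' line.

Walk:
N0 x:[13,47] y:[61/3,103/3] z:[49/2,83/2] -> hit [49/2,103/3], descend [6, 7, 9, 10]
  N6 x:[16,44] y:[64/3,26] z:[49/2,67/2] -> hit [49/2,26], descend [2, 13, 15]
    N2 x:[32,44] y:[64/3,26] z:[53/2,67/2] -> miss, prune
    N13 x:[16,29] y:[22,74/3] z:[49/2,55/2] -> hit [49/2,74/3] leaf, test {P1(miss), P12(miss)}
    N15 x:[30,33] y:[23,24] z:[31,63/2] -> miss, prune
  N7 x:[34,47] y:[88/3,33] z:[53/2,81/2] -> miss, prune
  N9 x:[13,34] y:[25,103/3] z:[25,36] -> hit [25,34], descend [3, 8, 11]
    N3 x:[26,34] y:[25,82/3] z:[51/2,36] -> hit [26,82/3] leaf, test {P13(miss), P17@t=26}
    N8 x:[24,28] y:[82/3,28] z:[34,35] -> miss, prune
    N11 x:[13,19] y:[85/3,103/3] z:[25,35] -> miss, prune
  N10 x:[14,38] y:[61/3,25] z:[31,83/2] -> miss, prune

Summary -> nodes [0, 6, 2, 13, 15, 7, 9, 3, 8, 11, 10]; box-tests=11; leaf-entries=2; first=P17

== RESULT ==
2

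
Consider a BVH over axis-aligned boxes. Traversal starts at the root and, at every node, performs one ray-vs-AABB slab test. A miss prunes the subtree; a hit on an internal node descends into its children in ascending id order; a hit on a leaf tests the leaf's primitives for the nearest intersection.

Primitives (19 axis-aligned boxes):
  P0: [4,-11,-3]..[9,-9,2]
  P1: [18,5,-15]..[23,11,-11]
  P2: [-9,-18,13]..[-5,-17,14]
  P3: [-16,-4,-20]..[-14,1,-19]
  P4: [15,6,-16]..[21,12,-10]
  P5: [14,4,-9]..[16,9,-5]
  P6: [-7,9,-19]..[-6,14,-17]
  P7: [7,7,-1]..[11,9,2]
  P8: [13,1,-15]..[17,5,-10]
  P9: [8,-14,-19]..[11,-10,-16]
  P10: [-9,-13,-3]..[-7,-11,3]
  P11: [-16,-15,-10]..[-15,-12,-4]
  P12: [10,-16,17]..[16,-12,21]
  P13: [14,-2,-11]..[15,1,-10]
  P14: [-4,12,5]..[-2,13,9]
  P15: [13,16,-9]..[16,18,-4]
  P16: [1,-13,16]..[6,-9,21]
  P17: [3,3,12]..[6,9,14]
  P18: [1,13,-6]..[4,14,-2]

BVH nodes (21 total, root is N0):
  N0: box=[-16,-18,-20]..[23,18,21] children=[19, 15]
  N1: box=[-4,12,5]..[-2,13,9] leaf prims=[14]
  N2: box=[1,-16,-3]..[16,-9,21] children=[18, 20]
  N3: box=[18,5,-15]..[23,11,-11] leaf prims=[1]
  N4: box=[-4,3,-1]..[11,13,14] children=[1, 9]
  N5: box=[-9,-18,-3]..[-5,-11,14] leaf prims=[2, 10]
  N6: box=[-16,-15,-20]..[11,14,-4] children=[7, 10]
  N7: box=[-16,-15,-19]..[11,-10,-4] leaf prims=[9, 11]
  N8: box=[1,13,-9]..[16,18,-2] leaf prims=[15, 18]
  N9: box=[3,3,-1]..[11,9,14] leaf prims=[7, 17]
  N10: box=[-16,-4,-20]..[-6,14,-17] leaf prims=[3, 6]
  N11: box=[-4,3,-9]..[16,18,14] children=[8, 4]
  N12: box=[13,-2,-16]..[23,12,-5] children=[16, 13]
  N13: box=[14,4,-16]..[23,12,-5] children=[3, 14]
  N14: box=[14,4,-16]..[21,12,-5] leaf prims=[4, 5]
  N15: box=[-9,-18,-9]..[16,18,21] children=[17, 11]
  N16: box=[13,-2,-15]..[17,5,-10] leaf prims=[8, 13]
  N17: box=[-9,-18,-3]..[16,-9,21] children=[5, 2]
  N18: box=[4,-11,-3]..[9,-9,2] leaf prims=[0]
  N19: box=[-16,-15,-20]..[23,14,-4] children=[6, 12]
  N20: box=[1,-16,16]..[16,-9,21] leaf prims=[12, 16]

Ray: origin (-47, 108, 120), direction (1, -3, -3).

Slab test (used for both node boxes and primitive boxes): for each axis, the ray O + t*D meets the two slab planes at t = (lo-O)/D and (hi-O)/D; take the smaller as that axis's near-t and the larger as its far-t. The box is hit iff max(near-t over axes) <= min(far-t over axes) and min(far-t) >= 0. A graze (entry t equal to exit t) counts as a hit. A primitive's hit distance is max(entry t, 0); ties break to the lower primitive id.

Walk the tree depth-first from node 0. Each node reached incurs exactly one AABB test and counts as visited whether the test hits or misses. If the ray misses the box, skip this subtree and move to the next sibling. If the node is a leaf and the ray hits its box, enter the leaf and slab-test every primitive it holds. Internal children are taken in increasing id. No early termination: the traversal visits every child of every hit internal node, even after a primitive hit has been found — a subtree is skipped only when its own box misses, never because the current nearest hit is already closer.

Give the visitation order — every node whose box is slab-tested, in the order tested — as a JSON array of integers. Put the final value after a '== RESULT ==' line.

Traverse from the root:
N0 x:[31,70] y:[30,42] z:[33,140/3] -> hit [33,42], descend [15, 19]
  N15 x:[38,63] y:[30,42] z:[33,43] -> hit [38,42], descend [11, 17]
    N11 x:[43,63] y:[30,35] z:[106/3,43] -> miss, prune
    N17 x:[38,63] y:[39,42] z:[33,41] -> hit [39,41], descend [2, 5]
      N2 x:[48,63] y:[39,124/3] z:[33,41] -> miss, prune
      N5 x:[38,42] y:[119/3,42] z:[106/3,41] -> hit [119/3,41] leaf, test {P2(miss), P10@t=119/3}
  N19 x:[31,70] y:[94/3,41] z:[124/3,140/3] -> miss, prune

7 AABB tests over nodes [0, 15, 11, 17, 2, 5, 19]; 1 leaf entered; closest P10.

== RESULT ==
[0, 15, 11, 17, 2, 5, 19]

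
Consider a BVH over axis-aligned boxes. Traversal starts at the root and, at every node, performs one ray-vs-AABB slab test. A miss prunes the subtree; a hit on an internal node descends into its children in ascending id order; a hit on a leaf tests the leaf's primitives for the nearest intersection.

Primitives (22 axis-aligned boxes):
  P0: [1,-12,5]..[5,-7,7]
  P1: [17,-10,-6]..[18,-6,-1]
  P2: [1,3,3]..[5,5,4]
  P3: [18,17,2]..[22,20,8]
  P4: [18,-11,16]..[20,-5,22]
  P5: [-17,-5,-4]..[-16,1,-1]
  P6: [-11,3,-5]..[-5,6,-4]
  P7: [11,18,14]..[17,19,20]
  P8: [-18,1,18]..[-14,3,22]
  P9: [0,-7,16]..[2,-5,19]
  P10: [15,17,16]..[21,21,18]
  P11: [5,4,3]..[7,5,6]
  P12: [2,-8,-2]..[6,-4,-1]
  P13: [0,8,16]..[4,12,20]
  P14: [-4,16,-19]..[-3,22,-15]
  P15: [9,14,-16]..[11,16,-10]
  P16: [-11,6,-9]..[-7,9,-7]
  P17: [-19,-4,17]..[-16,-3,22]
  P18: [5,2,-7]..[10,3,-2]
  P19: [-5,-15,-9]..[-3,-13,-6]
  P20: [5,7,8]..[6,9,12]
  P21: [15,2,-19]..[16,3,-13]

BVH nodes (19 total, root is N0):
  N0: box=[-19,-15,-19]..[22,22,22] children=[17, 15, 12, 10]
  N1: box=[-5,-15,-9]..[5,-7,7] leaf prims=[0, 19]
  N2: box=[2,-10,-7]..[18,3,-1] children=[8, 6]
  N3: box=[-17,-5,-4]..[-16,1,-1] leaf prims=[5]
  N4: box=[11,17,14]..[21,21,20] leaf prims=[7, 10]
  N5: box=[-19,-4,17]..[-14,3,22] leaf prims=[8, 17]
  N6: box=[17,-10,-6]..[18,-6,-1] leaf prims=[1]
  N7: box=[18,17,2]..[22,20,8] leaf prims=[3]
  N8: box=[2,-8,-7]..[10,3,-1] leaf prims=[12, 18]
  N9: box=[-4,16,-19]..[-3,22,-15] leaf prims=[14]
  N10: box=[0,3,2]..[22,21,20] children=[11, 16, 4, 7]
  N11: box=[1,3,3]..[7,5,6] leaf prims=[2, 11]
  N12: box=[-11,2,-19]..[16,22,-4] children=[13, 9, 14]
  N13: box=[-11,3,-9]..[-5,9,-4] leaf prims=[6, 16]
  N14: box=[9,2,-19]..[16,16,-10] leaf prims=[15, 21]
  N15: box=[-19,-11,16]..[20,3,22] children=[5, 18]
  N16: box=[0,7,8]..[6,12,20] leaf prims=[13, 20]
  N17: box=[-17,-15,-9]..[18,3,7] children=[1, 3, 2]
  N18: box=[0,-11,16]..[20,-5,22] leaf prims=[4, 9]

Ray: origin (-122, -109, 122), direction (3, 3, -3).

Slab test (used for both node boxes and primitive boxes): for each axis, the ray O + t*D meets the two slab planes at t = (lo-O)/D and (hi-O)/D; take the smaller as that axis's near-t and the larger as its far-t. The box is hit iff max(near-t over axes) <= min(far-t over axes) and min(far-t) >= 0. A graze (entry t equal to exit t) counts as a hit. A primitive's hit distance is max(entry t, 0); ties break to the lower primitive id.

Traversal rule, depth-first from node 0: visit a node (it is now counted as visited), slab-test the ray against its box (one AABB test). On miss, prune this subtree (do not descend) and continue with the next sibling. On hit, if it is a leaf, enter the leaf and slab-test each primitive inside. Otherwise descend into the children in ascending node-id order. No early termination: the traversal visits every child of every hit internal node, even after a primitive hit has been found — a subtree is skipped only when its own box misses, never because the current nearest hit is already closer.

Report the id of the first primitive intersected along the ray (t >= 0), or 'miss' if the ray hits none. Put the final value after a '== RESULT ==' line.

Walk:
N0 x:[103/3,48] y:[94/3,131/3] z:[100/3,47] -> hit [103/3,131/3], descend [10, 12, 15, 17]
  N10 x:[122/3,48] y:[112/3,130/3] z:[34,40] -> miss, prune
  N12 x:[37,46] y:[37,131/3] z:[42,47] -> hit [42,131/3], descend [9, 13, 14]
    N9 x:[118/3,119/3] y:[125/3,131/3] z:[137/3,47] -> miss, prune
    N13 x:[37,39] y:[112/3,118/3] z:[42,131/3] -> miss, prune
    N14 x:[131/3,46] y:[37,125/3] z:[44,47] -> miss, prune
  N15 x:[103/3,142/3] y:[98/3,112/3] z:[100/3,106/3] -> hit [103/3,106/3], descend [5, 18]
    N5 x:[103/3,36] y:[35,112/3] z:[100/3,35] -> hit [35,35] leaf, test {P8(miss), P17@t=35}
    N18 x:[122/3,142/3] y:[98/3,104/3] z:[100/3,106/3] -> miss, prune
  N17 x:[35,140/3] y:[94/3,112/3] z:[115/3,131/3] -> miss, prune

Visited [0, 10, 12, 9, 13, 14, 15, 5, 18, 17]. Tests: 10 box, 1 leaf. Nearest: P17.

== RESULT ==
17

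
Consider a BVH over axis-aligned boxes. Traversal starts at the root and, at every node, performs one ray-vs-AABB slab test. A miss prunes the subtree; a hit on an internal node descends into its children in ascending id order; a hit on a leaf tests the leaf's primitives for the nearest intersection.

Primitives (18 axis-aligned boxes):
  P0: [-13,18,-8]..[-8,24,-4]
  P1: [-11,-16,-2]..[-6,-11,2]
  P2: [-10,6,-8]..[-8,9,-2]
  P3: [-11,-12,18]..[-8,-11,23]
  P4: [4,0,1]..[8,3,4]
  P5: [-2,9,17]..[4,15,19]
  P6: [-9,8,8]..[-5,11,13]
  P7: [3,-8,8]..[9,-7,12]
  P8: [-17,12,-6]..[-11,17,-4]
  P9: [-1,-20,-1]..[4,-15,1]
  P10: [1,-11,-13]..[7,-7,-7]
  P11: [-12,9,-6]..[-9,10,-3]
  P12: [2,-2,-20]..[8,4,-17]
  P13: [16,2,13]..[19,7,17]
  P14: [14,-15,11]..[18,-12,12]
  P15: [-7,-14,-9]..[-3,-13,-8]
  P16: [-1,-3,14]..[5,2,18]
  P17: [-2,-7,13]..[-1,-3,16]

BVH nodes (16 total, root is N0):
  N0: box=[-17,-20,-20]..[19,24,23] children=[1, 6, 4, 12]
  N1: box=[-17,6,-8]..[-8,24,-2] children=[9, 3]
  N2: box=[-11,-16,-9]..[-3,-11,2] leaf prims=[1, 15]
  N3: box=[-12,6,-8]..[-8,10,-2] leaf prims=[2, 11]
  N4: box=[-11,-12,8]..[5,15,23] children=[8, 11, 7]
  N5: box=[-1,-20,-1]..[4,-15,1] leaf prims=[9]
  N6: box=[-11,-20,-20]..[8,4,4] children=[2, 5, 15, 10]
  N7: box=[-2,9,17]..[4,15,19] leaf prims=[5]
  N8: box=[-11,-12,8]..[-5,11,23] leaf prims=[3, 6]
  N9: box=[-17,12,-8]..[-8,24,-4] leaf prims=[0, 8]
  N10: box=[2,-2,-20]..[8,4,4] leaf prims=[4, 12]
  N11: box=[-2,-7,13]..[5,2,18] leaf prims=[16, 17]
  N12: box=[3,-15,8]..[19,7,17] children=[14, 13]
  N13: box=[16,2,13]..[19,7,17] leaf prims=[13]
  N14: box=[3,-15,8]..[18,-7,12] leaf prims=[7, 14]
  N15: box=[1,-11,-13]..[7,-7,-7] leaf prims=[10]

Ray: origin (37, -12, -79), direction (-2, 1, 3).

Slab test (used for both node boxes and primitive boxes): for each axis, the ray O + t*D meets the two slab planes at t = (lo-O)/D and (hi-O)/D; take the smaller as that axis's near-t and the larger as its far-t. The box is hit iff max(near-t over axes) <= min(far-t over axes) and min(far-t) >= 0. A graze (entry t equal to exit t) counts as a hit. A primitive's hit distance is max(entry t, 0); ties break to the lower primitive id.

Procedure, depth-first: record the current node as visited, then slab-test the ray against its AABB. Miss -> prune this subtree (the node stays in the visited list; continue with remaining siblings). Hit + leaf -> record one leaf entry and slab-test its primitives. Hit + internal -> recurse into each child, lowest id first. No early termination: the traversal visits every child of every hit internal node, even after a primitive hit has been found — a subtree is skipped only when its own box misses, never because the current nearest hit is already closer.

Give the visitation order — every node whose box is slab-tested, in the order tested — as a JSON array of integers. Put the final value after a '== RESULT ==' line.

Trace the traversal:
N0 x:[9,27] y:[-8,36] z:[59/3,34] -> hit [59/3,27], descend [1, 4, 6, 12]
  N1 x:[45/2,27] y:[18,36] z:[71/3,77/3] -> hit [71/3,77/3], descend [3, 9]
    N3 x:[45/2,49/2] y:[18,22] z:[71/3,77/3] -> miss, prune
    N9 x:[45/2,27] y:[24,36] z:[71/3,25] -> hit [24,25] leaf, test {P0(miss), P8@t=73/3}
  N4 x:[16,24] y:[0,27] z:[29,34] -> miss, prune
  N6 x:[29/2,24] y:[-8,16] z:[59/3,83/3] -> miss, prune
  N12 x:[9,17] y:[-3,19] z:[29,32] -> miss, prune

Summary -> nodes [0, 1, 3, 9, 4, 6, 12]; box-tests=7; leaf-entries=1; first=P8

== RESULT ==
[0, 1, 3, 9, 4, 6, 12]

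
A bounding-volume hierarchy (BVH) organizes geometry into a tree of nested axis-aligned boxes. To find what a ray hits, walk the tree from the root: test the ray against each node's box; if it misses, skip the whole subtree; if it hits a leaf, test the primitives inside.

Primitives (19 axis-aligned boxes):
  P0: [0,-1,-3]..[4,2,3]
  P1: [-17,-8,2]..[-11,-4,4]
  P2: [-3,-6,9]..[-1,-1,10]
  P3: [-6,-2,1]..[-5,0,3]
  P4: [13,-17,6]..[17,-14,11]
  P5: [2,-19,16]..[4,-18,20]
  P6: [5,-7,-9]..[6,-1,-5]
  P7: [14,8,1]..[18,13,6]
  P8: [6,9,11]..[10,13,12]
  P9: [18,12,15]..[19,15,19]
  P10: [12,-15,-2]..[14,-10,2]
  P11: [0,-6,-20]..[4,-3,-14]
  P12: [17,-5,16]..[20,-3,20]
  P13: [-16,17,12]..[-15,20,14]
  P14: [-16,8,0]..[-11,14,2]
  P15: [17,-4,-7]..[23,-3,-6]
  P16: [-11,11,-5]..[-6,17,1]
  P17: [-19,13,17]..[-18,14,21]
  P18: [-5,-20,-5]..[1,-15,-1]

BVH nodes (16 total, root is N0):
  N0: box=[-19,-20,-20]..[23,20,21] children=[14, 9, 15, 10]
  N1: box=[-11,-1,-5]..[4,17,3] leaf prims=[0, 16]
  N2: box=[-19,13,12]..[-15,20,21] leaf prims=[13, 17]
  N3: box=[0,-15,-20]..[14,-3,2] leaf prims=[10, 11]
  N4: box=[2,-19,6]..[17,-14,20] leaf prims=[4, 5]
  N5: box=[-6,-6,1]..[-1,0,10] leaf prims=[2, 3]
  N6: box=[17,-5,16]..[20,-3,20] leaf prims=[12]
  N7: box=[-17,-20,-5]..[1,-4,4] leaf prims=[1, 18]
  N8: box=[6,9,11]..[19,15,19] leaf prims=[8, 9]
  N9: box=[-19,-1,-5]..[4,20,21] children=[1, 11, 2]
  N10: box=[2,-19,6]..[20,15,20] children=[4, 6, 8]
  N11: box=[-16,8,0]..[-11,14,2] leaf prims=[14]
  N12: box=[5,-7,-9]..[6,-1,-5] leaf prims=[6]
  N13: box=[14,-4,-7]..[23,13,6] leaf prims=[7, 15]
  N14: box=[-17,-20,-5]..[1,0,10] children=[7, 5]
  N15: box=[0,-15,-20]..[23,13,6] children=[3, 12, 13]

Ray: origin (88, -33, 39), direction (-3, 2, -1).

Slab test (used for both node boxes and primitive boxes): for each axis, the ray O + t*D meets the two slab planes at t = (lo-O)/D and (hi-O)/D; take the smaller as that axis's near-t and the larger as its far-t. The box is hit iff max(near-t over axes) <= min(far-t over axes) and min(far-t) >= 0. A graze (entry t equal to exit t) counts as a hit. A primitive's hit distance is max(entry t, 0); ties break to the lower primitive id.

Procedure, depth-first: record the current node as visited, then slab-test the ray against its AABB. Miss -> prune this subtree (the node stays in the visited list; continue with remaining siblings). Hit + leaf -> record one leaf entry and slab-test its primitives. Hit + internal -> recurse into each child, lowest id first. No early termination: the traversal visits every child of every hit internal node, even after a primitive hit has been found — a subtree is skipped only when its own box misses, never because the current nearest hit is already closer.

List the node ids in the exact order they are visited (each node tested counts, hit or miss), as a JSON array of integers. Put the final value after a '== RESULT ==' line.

Trace the traversal:
N0 x:[65/3,107/3] y:[13/2,53/2] z:[18,59] -> hit [65/3,53/2], descend [9, 10, 14, 15]
  N9 x:[28,107/3] y:[16,53/2] z:[18,44] -> miss, prune
  N10 x:[68/3,86/3] y:[7,24] z:[19,33] -> hit [68/3,24], descend [4, 6, 8]
    N4 x:[71/3,86/3] y:[7,19/2] z:[19,33] -> miss, prune
    N6 x:[68/3,71/3] y:[14,15] z:[19,23] -> miss, prune
    N8 x:[23,82/3] y:[21,24] z:[20,28] -> hit [23,24] leaf, test {P8(miss), P9@t=23}
  N14 x:[29,35] y:[13/2,33/2] z:[29,44] -> miss, prune
  N15 x:[65/3,88/3] y:[9,23] z:[33,59] -> miss, prune

8 AABB tests over nodes [0, 9, 10, 4, 6, 8, 14, 15]; 1 leaf entered; closest P9.

== RESULT ==
[0, 9, 10, 4, 6, 8, 14, 15]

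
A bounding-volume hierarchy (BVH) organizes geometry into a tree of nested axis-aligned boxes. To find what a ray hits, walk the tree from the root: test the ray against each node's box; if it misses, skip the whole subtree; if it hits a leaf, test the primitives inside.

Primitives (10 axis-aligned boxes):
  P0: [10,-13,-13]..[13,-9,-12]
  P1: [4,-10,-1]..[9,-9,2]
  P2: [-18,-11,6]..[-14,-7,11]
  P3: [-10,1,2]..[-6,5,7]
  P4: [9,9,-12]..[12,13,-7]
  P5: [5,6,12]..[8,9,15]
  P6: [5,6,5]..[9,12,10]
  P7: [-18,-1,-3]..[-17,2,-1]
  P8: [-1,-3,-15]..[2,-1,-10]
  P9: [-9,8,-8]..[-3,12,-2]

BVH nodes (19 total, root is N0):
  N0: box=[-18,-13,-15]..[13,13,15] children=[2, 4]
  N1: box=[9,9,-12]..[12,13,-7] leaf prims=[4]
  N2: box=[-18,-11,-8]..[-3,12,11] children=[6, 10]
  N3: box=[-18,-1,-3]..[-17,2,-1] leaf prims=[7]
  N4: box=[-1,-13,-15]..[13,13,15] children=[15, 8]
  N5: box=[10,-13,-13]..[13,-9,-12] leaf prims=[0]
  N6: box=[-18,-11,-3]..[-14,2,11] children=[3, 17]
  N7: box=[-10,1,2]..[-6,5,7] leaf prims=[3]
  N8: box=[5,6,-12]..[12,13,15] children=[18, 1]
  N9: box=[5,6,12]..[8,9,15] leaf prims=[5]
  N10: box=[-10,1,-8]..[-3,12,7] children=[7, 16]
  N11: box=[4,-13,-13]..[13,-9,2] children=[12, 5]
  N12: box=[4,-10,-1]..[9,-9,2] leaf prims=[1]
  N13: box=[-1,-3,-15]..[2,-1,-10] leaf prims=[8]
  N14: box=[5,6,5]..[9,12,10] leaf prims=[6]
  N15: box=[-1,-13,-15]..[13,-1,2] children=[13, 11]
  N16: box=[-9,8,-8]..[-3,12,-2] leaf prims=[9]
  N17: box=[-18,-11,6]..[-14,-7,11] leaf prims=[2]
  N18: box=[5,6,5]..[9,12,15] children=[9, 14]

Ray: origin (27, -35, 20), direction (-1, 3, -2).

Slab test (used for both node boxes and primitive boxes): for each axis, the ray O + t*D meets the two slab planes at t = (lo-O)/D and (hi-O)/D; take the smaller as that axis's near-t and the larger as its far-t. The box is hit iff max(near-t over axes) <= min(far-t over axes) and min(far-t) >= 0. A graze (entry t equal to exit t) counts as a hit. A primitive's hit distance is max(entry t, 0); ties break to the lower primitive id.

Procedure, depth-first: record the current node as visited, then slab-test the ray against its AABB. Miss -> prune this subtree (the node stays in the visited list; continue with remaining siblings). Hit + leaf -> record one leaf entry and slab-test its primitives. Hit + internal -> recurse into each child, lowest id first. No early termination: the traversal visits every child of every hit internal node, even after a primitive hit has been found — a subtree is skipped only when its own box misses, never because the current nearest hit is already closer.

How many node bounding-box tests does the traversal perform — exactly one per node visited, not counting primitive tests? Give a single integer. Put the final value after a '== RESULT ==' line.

Traverse from the root:
N0 x:[14,45] y:[22/3,16] z:[5/2,35/2] -> hit [14,16], descend [2, 4]
  N2 x:[30,45] y:[8,47/3] z:[9/2,14] -> miss, prune
  N4 x:[14,28] y:[22/3,16] z:[5/2,35/2] -> hit [14,16], descend [8, 15]
    N8 x:[15,22] y:[41/3,16] z:[5/2,16] -> hit [15,16], descend [1, 18]
      N1 x:[15,18] y:[44/3,16] z:[27/2,16] -> hit [15,16] leaf, test {P4@t=15}
      N18 x:[18,22] y:[41/3,47/3] z:[5/2,15/2] -> miss, prune
    N15 x:[14,28] y:[22/3,34/3] z:[9,35/2] -> miss, prune

7 AABB tests over nodes [0, 2, 4, 8, 1, 18, 15]; 1 leaf entered; closest P4.

== RESULT ==
7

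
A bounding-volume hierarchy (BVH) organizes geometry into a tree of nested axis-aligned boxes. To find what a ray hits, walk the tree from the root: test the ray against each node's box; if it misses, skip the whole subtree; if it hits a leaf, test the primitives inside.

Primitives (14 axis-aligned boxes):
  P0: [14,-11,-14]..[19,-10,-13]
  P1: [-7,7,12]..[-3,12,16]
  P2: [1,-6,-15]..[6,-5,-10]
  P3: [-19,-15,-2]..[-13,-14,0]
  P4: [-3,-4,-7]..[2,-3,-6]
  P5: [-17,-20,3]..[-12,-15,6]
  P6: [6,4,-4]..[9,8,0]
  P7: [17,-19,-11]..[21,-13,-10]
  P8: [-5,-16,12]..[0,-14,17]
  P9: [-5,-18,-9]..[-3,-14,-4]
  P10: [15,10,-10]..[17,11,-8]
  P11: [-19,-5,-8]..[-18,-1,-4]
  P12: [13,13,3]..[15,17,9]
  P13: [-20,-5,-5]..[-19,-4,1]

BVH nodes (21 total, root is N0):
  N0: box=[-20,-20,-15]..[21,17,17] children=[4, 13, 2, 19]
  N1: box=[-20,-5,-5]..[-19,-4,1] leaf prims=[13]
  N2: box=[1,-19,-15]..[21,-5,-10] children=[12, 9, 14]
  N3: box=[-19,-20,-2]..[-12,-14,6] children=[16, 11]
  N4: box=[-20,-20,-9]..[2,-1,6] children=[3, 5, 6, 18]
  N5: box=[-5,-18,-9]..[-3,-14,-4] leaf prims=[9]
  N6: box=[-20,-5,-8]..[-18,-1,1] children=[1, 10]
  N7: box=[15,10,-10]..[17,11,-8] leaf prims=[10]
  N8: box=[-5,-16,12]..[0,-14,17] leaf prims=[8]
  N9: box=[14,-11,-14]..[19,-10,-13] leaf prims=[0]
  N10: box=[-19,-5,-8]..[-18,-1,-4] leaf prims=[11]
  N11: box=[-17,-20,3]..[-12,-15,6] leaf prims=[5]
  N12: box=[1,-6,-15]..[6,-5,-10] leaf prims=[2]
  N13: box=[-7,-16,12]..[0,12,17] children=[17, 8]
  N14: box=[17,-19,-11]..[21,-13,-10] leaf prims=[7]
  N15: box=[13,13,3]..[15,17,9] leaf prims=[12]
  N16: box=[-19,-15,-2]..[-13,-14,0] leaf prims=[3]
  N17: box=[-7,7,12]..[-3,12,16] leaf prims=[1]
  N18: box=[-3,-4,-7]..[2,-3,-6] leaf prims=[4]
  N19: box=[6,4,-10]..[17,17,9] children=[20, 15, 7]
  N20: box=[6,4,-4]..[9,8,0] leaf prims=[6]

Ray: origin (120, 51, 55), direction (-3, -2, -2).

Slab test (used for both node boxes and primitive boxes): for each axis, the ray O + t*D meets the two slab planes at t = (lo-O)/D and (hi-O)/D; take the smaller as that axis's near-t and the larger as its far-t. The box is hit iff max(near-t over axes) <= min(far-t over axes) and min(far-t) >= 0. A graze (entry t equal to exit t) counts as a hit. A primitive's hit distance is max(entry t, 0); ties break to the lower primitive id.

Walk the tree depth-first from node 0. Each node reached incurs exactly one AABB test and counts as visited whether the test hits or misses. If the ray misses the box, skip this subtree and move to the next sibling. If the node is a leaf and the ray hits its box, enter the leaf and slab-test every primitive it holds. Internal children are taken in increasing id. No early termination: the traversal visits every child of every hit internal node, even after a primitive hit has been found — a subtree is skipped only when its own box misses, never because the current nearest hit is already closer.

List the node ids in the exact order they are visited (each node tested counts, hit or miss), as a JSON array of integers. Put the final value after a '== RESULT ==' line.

Trace the traversal:
N0 x:[33,140/3] y:[17,71/2] z:[19,35] -> hit [33,35], descend [2, 4, 13, 19]
  N2 x:[33,119/3] y:[28,35] z:[65/2,35] -> hit [33,35], descend [9, 12, 14]
    N9 x:[101/3,106/3] y:[61/2,31] z:[34,69/2] -> miss, prune
    N12 x:[38,119/3] y:[28,57/2] z:[65/2,35] -> miss, prune
    N14 x:[33,103/3] y:[32,35] z:[65/2,33] -> hit [33,33] leaf, test {P7@t=33}
  N4 x:[118/3,140/3] y:[26,71/2] z:[49/2,32] -> miss, prune
  N13 x:[40,127/3] y:[39/2,67/2] z:[19,43/2] -> miss, prune
  N19 x:[103/3,38] y:[17,47/2] z:[23,65/2] -> miss, prune

8 AABB tests over nodes [0, 2, 9, 12, 14, 4, 13, 19]; 1 leaf entered; closest P7.

== RESULT ==
[0, 2, 9, 12, 14, 4, 13, 19]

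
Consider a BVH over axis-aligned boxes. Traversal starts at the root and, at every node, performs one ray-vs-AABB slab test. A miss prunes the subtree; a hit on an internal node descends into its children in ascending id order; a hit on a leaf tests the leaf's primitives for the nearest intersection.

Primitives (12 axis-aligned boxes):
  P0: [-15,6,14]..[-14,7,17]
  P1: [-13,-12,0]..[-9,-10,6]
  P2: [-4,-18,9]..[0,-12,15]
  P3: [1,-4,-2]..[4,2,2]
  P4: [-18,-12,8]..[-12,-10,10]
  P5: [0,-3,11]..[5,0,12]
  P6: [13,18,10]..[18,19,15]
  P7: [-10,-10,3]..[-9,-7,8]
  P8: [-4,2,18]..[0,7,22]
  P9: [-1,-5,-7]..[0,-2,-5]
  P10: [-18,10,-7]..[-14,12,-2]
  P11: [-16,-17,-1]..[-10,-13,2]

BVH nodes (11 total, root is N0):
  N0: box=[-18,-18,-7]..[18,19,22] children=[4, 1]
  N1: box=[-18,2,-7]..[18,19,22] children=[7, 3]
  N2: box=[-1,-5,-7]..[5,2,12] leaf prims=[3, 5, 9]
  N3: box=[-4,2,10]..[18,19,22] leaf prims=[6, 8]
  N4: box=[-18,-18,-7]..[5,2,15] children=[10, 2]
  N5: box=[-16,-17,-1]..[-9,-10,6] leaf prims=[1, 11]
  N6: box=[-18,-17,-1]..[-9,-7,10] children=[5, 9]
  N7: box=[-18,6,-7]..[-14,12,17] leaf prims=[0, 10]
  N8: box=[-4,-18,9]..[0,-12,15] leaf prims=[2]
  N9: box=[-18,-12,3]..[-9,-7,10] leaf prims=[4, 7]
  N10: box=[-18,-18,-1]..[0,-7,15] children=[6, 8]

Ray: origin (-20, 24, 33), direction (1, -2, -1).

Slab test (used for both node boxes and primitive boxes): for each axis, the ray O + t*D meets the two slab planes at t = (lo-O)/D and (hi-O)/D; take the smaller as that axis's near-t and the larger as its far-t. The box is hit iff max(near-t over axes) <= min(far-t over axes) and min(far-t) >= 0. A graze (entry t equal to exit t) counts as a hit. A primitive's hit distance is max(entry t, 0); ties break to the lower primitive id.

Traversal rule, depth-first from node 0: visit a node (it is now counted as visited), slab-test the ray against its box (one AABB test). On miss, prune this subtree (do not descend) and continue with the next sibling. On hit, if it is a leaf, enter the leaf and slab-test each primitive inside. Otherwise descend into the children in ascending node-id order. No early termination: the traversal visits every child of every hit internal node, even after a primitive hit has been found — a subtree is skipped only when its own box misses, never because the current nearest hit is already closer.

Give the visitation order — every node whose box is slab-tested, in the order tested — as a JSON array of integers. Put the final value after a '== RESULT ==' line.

Walk:
N0 x:[2,38] y:[5/2,21] z:[11,40] -> hit [11,21], descend [1, 4]
  N1 x:[2,38] y:[5/2,11] z:[11,40] -> hit [11,11], descend [3, 7]
    N3 x:[16,38] y:[5/2,11] z:[11,23] -> miss, prune
    N7 x:[2,6] y:[6,9] z:[16,40] -> miss, prune
  N4 x:[2,25] y:[11,21] z:[18,40] -> hit [18,21], descend [2, 10]
    N2 x:[19,25] y:[11,29/2] z:[21,40] -> miss, prune
    N10 x:[2,20] y:[31/2,21] z:[18,34] -> hit [18,20], descend [6, 8]
      N6 x:[2,11] y:[31/2,41/2] z:[23,34] -> miss, prune
      N8 x:[16,20] y:[18,21] z:[18,24] -> hit [18,20] leaf, test {P2@t=18}

9 AABB tests over nodes [0, 1, 3, 7, 4, 2, 10, 6, 8]; 1 leaf entered; closest P2.

== RESULT ==
[0, 1, 3, 7, 4, 2, 10, 6, 8]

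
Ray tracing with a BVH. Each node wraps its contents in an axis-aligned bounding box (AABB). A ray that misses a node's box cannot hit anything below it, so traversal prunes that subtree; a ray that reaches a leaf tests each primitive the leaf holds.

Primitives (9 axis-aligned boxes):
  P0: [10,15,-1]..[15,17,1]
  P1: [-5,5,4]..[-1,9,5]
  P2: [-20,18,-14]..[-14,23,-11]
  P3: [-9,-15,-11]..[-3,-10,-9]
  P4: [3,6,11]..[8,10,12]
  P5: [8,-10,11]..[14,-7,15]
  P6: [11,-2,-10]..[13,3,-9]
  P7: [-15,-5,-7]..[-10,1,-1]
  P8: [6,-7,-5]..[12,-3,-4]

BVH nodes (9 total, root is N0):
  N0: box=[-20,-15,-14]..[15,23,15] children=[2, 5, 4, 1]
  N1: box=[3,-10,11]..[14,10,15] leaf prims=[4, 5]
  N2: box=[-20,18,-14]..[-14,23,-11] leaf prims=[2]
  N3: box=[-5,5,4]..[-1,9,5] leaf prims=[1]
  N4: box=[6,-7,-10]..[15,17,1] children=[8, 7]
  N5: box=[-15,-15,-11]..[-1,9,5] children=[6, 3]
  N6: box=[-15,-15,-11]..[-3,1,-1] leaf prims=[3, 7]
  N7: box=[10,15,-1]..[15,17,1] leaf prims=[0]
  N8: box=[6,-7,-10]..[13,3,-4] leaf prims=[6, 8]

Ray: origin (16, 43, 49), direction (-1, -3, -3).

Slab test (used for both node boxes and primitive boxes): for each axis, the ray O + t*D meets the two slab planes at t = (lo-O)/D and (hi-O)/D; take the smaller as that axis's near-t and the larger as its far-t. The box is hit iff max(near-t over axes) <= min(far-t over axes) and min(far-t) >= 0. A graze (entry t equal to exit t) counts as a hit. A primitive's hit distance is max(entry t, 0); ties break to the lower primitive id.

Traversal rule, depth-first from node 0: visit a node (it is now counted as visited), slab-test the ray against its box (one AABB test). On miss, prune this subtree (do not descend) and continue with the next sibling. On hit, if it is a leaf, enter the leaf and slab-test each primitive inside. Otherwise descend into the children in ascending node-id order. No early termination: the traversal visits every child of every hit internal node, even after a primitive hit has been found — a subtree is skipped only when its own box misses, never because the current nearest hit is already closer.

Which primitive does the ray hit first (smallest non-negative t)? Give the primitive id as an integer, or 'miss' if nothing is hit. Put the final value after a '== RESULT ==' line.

Walk:
N0 x:[1,36] y:[20/3,58/3] z:[34/3,21] -> hit [34/3,58/3], descend [1, 2, 4, 5]
  N1 x:[2,13] y:[11,53/3] z:[34/3,38/3] -> hit [34/3,38/3] leaf, test {P4@t=37/3, P5(miss)}
  N2 x:[30,36] y:[20/3,25/3] z:[20,21] -> miss, prune
  N4 x:[1,10] y:[26/3,50/3] z:[16,59/3] -> miss, prune
  N5 x:[17,31] y:[34/3,58/3] z:[44/3,20] -> hit [17,58/3], descend [3, 6]
    N3 x:[17,21] y:[34/3,38/3] z:[44/3,15] -> miss, prune
    N6 x:[19,31] y:[14,58/3] z:[50/3,20] -> hit [19,58/3] leaf, test {P3@t=58/3, P7(miss)}

Summary -> nodes [0, 1, 2, 4, 5, 3, 6]; box-tests=7; leaf-entries=2; first=P4

== RESULT ==
4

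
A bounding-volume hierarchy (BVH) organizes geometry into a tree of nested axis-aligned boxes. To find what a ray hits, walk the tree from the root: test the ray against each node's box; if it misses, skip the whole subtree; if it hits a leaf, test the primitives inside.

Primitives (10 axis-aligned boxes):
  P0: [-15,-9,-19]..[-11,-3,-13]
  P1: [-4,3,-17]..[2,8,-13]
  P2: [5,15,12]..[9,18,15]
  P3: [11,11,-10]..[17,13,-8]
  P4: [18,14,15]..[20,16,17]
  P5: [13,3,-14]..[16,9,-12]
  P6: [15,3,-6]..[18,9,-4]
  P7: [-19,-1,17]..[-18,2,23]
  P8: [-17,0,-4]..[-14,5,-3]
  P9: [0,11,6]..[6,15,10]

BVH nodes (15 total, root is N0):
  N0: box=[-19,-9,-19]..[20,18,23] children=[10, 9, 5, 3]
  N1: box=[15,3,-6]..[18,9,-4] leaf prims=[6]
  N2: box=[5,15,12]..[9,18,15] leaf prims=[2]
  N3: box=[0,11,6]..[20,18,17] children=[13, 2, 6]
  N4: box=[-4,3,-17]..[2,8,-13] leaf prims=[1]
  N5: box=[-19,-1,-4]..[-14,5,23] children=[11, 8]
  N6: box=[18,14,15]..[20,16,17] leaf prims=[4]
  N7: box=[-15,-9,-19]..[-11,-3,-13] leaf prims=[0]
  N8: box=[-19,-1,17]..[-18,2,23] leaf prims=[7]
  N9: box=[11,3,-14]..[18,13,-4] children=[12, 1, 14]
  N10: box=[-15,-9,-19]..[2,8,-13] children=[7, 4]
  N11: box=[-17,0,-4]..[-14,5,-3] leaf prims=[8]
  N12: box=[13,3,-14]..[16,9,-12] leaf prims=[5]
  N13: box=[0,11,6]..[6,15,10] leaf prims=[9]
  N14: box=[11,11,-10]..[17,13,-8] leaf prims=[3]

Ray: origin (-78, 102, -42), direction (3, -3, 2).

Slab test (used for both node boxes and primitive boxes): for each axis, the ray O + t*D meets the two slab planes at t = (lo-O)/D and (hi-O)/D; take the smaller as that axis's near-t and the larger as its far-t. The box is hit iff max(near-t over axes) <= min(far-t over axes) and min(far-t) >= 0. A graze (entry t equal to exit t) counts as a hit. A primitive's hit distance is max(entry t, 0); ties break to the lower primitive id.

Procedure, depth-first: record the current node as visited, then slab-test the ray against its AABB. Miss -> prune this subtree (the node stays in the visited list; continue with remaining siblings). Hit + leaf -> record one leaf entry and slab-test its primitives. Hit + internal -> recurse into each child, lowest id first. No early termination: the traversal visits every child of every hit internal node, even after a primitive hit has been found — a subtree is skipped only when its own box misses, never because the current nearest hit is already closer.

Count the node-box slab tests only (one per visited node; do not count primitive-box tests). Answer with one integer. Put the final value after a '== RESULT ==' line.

Traverse from the root:
N0 x:[59/3,98/3] y:[28,37] z:[23/2,65/2] -> hit [28,65/2], descend [3, 5, 9, 10]
  N3 x:[26,98/3] y:[28,91/3] z:[24,59/2] -> hit [28,59/2], descend [2, 6, 13]
    N2 x:[83/3,29] y:[28,29] z:[27,57/2] -> hit [28,57/2] leaf, test {P2@t=28}
    N6 x:[32,98/3] y:[86/3,88/3] z:[57/2,59/2] -> miss, prune
    N13 x:[26,28] y:[29,91/3] z:[24,26] -> miss, prune
  N5 x:[59/3,64/3] y:[97/3,103/3] z:[19,65/2] -> miss, prune
  N9 x:[89/3,32] y:[89/3,33] z:[14,19] -> miss, prune
  N10 x:[21,80/3] y:[94/3,37] z:[23/2,29/2] -> miss, prune

8 AABB tests over nodes [0, 3, 2, 6, 13, 5, 9, 10]; 1 leaf entered; closest P2.

== RESULT ==
8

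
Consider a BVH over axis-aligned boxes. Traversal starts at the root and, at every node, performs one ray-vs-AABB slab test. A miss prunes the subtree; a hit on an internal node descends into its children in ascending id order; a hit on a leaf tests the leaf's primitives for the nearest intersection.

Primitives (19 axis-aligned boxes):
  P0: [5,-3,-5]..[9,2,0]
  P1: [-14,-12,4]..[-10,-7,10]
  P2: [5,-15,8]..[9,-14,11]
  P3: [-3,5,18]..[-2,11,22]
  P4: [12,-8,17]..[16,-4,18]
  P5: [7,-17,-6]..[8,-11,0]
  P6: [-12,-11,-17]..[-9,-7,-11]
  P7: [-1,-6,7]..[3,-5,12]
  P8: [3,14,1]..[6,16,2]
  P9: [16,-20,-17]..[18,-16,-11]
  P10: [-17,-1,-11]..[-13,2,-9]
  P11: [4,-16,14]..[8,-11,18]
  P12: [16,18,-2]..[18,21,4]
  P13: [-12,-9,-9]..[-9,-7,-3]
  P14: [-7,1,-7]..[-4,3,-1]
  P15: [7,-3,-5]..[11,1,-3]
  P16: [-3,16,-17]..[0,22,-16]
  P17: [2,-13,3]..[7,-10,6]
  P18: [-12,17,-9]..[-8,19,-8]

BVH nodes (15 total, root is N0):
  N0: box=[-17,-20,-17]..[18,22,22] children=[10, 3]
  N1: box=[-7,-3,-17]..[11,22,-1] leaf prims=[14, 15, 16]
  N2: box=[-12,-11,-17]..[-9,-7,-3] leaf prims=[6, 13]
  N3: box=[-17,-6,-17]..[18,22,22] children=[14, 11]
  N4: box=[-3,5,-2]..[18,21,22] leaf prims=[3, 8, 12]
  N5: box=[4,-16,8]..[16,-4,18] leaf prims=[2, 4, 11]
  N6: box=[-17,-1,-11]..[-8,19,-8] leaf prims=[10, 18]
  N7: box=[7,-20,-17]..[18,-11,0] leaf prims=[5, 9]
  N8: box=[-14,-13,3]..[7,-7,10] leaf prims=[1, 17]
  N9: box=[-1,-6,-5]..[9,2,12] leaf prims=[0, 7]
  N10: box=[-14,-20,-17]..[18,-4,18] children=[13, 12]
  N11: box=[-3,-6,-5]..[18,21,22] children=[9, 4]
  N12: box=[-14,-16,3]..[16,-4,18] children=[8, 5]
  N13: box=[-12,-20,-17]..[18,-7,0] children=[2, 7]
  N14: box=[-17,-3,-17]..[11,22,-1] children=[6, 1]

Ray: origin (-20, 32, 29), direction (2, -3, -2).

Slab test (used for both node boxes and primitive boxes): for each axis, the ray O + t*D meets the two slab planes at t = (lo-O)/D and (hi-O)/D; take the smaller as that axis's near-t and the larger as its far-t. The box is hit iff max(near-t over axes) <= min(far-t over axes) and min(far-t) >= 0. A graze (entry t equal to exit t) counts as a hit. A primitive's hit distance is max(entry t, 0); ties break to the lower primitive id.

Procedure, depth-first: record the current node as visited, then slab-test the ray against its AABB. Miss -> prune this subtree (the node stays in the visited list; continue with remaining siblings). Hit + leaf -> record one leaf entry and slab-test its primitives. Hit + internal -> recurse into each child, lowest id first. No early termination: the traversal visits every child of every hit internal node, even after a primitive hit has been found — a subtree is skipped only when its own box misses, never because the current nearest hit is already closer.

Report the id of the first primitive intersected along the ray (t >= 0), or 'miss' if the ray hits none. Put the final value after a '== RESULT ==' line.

Traverse from the root:
N0 x:[3/2,19] y:[10/3,52/3] z:[7/2,23] -> hit [7/2,52/3], descend [3, 10]
  N3 x:[3/2,19] y:[10/3,38/3] z:[7/2,23] -> hit [7/2,38/3], descend [11, 14]
    N11 x:[17/2,19] y:[11/3,38/3] z:[7/2,17] -> hit [17/2,38/3], descend [4, 9]
      N4 x:[17/2,19] y:[11/3,9] z:[7/2,31/2] -> hit [17/2,9] leaf, test {P3(miss), P8(miss), P12(miss)}
      N9 x:[19/2,29/2] y:[10,38/3] z:[17/2,17] -> hit [10,38/3] leaf, test {P0(miss), P7(miss)}
    N14 x:[3/2,31/2] y:[10/3,35/3] z:[15,23] -> miss, prune
  N10 x:[3,19] y:[12,52/3] z:[11/2,23] -> hit [12,52/3], descend [12, 13]
    N12 x:[3,18] y:[12,16] z:[11/2,13] -> hit [12,13], descend [5, 8]
      N5 x:[12,18] y:[12,16] z:[11/2,21/2] -> miss, prune
      N8 x:[3,27/2] y:[13,15] z:[19/2,13] -> hit [13,13] leaf, test {P1(miss), P17(miss)}
    N13 x:[4,19] y:[13,52/3] z:[29/2,23] -> hit [29/2,52/3], descend [2, 7]
      N2 x:[4,11/2] y:[13,43/3] z:[16,23] -> miss, prune
      N7 x:[27/2,19] y:[43/3,52/3] z:[29/2,23] -> hit [29/2,52/3] leaf, test {P5(miss), P9(miss)}

Visited [0, 3, 11, 4, 9, 14, 10, 12, 5, 8, 13, 2, 7]. Tests: 13 box, 4 leaf. Nearest: miss.

== RESULT ==
miss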